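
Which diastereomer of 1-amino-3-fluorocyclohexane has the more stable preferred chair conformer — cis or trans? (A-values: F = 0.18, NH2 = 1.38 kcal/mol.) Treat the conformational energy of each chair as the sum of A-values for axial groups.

At 1,3 positions (parity same): cis → (e,e or a,a); trans → (a,e or e,a).
Best chair for cis: E = 0.00 kcal/mol; best chair for trans: E = 0.18 kcal/mol.
The cis isomer is lower by 0.18 kcal/mol.

cis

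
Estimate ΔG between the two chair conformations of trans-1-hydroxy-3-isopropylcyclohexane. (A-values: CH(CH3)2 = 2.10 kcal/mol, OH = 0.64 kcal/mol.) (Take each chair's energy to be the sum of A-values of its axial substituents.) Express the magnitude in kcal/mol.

1.46 kcal/mol

C1 and C3 have the same parity, so for the trans isomer the two substituents are one axial and one equatorial in each chair.
Chair I (isopropyl axial, hydroxyl equatorial): E = 2.10 kcal/mol.
Chair II (isopropyl equatorial, hydroxyl axial): E = 0.64 kcal/mol.
ΔE = 2.10 − 0.64 = 1.46 kcal/mol; chair II is more stable.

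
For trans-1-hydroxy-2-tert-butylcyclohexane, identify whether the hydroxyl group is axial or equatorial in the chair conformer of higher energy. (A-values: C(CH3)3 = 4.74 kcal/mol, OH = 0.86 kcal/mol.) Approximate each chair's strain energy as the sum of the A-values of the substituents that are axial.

C1 and C2 have opposite parity, so for the trans isomer the two substituents are e,e in one chair and a,a in the other.
Chair I (tert-butyl axial, hydroxyl axial): E = 5.60 kcal/mol.
Chair II (tert-butyl equatorial, hydroxyl equatorial): E = 0.00 kcal/mol.
Chair I is the less stable (higher-energy) conformer, and in that chair the hydroxyl group is axial.

axial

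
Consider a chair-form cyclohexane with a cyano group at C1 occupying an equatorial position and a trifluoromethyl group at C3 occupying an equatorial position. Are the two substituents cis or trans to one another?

cis

C1 and C3 have the same parity, so their axial bonds point in the same direction.
With same-parity carbons, two substituents on the same face are both axial or both equatorial; opposite faces give one of each.
Here the groups are equatorial/equatorial → same face → cis.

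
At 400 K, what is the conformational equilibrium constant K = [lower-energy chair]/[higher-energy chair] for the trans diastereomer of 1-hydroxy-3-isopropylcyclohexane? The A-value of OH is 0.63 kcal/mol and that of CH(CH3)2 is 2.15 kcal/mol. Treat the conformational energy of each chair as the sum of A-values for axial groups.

K ≈ 6.77

C1 and C3 have the same parity, so for the trans isomer the two substituents are one axial and one equatorial in each chair.
Chair I (hydroxyl axial, isopropyl equatorial): E = 0.63 kcal/mol; chair II (hydroxyl equatorial, isopropyl axial): E = 2.15 kcal/mol.
ΔG = 1.52 kcal/mol between the two chairs.
K = exp(ΔG/RT) with R = 1.987×10⁻³ kcal mol⁻¹ K⁻¹ and T = 400 K gives K ≈ 6.77.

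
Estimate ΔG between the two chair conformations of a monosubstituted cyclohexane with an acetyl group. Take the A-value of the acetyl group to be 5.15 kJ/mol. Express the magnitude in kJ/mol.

5.15 kJ/mol

A monosubstituted cyclohexane has one chair with the acetyl group axial (E = A = 5.15 kJ/mol) and one with it equatorial (E = 0).
ΔE = 5.15 − 0 = 5.15 kJ/mol.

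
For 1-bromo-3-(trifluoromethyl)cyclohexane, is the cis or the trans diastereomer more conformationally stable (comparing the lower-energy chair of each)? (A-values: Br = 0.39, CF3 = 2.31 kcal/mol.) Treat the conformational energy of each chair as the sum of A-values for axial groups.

cis

At 1,3 positions (parity same): cis → (e,e or a,a); trans → (a,e or e,a).
Best chair for cis: E = 0.00 kcal/mol; best chair for trans: E = 0.39 kcal/mol.
The cis isomer is lower by 0.39 kcal/mol.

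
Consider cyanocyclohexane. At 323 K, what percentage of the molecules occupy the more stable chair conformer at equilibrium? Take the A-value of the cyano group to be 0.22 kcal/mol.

One chair has the cyano group axial (E = 0.22 kcal/mol) and the other has it equatorial (E = 0).
ΔG = 0.22 kcal/mol between the two chairs.
K = exp(ΔG/RT) with R = 1.987×10⁻³ kcal mol⁻¹ K⁻¹ and T = 323 K gives K ≈ 1.41.
Fraction in the lower-energy chair = K/(K+1) = 58.5%.

58.5%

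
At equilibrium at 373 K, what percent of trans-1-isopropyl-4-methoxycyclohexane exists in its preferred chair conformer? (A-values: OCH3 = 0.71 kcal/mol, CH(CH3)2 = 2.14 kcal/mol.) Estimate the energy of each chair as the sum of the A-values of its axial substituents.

C1 and C4 have opposite parity, so for the trans isomer the two substituents are e,e in one chair and a,a in the other.
Chair I (methoxy axial, isopropyl axial): E = 2.85 kcal/mol; chair II (methoxy equatorial, isopropyl equatorial): E = 0.00 kcal/mol.
ΔG = 2.85 kcal/mol between the two chairs.
K = exp(ΔG/RT) with R = 1.987×10⁻³ kcal mol⁻¹ K⁻¹ and T = 373 K gives K ≈ 46.8.
Fraction in the lower-energy chair = K/(K+1) = 97.9%.

97.9%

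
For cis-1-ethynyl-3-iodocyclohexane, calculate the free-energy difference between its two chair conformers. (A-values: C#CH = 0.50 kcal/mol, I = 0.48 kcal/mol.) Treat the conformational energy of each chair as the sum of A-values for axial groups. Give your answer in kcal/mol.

C1 and C3 have the same parity, so for the cis isomer the two substituents are e,e in one chair and a,a in the other.
Chair I (ethynyl axial, iodo axial): E = 0.98 kcal/mol.
Chair II (ethynyl equatorial, iodo equatorial): E = 0.00 kcal/mol.
ΔE = 0.98 − 0.00 = 0.98 kcal/mol; chair II is more stable.

0.98 kcal/mol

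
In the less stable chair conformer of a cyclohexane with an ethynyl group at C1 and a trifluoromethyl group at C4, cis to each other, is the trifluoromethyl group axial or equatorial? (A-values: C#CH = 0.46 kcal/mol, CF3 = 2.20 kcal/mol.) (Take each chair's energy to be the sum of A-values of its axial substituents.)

C1 and C4 have opposite parity, so for the cis isomer the two substituents are one axial and one equatorial in each chair.
Chair I (ethynyl axial, trifluoromethyl equatorial): E = 0.46 kcal/mol.
Chair II (ethynyl equatorial, trifluoromethyl axial): E = 2.20 kcal/mol.
Chair II is the less stable (higher-energy) conformer, and in that chair the trifluoromethyl group is axial.

axial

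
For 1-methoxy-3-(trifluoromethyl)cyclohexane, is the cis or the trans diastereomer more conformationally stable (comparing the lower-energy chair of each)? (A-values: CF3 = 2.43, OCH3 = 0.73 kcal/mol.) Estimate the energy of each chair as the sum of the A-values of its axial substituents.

At 1,3 positions (parity same): cis → (e,e or a,a); trans → (a,e or e,a).
Best chair for cis: E = 0.00 kcal/mol; best chair for trans: E = 0.73 kcal/mol.
The cis isomer is lower by 0.73 kcal/mol.

cis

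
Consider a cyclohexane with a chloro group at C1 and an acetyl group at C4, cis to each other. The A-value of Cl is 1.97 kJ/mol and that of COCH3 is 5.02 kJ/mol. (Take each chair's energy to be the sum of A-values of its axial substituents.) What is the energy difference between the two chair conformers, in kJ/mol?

C1 and C4 have opposite parity, so for the cis isomer the two substituents are one axial and one equatorial in each chair.
Chair I (chloro axial, acetyl equatorial): E = 1.97 kJ/mol.
Chair II (chloro equatorial, acetyl axial): E = 5.02 kJ/mol.
ΔE = 5.02 − 1.97 = 3.05 kJ/mol; chair I is more stable.

3.05 kJ/mol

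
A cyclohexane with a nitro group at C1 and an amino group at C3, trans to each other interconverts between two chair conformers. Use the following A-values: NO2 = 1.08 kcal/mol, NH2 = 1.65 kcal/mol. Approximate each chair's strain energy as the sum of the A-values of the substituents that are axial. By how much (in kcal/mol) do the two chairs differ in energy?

0.57 kcal/mol

C1 and C3 have the same parity, so for the trans isomer the two substituents are one axial and one equatorial in each chair.
Chair I (nitro axial, amino equatorial): E = 1.08 kcal/mol.
Chair II (nitro equatorial, amino axial): E = 1.65 kcal/mol.
ΔE = 1.65 − 1.08 = 0.57 kcal/mol; chair I is more stable.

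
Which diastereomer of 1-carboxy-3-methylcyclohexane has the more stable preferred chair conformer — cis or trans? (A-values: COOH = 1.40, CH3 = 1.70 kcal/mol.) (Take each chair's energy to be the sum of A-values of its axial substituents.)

At 1,3 positions (parity same): cis → (e,e or a,a); trans → (a,e or e,a).
Best chair for cis: E = 0.00 kcal/mol; best chair for trans: E = 1.40 kcal/mol.
The cis isomer is lower by 1.40 kcal/mol.

cis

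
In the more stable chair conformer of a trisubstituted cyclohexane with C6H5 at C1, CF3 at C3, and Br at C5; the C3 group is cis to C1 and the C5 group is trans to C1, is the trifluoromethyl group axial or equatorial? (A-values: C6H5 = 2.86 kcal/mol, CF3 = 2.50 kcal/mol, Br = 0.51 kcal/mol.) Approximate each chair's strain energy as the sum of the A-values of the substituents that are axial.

equatorial

Chair I (phenyl axial, trifluoromethyl axial, bromo equatorial): E = 5.36 kcal/mol.
Chair II (phenyl equatorial, trifluoromethyl equatorial, bromo axial): E = 0.51 kcal/mol.
Chair II is the more stable (lower-energy) conformer, and in that chair the trifluoromethyl group is equatorial.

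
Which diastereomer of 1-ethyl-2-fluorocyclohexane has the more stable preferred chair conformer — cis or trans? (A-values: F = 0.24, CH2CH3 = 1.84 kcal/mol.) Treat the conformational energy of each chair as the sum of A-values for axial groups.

trans

At 1,2 positions (parity opposite): cis → (a,e or e,a); trans → (e,e or a,a).
Best chair for cis: E = 0.24 kcal/mol; best chair for trans: E = 0.00 kcal/mol.
The trans isomer is lower by 0.24 kcal/mol.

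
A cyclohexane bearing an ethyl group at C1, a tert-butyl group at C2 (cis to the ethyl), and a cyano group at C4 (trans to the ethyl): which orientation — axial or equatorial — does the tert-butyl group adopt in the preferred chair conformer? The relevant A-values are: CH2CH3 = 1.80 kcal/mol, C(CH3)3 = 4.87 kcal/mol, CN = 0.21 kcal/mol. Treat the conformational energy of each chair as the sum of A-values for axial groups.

equatorial

Chair I (ethyl axial, tert-butyl equatorial, cyano axial): E = 2.01 kcal/mol.
Chair II (ethyl equatorial, tert-butyl axial, cyano equatorial): E = 4.87 kcal/mol.
Chair I is the more stable (lower-energy) conformer, and in that chair the tert-butyl group is equatorial.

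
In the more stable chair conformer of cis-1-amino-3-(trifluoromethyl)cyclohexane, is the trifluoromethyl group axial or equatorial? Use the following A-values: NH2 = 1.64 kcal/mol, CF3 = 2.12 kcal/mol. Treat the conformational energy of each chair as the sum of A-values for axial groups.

C1 and C3 have the same parity, so for the cis isomer the two substituents are e,e in one chair and a,a in the other.
Chair I (amino axial, trifluoromethyl axial): E = 3.76 kcal/mol.
Chair II (amino equatorial, trifluoromethyl equatorial): E = 0.00 kcal/mol.
Chair II is the more stable (lower-energy) conformer, and in that chair the trifluoromethyl group is equatorial.

equatorial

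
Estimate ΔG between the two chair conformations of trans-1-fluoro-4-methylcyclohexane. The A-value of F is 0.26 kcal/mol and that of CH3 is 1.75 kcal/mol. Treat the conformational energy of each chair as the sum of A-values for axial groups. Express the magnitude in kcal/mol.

C1 and C4 have opposite parity, so for the trans isomer the two substituents are e,e in one chair and a,a in the other.
Chair I (fluoro axial, methyl axial): E = 2.01 kcal/mol.
Chair II (fluoro equatorial, methyl equatorial): E = 0.00 kcal/mol.
ΔE = 2.01 − 0.00 = 2.01 kcal/mol; chair II is more stable.

2.01 kcal/mol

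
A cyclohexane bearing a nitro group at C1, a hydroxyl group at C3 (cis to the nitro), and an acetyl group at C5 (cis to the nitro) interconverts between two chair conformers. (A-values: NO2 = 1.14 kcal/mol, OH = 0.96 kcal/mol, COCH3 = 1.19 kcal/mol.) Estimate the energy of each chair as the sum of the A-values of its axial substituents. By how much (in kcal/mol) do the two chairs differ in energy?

3.29 kcal/mol

Chair I (nitro axial, hydroxyl axial, acetyl axial): E = 3.29 kcal/mol.
Chair II (nitro equatorial, hydroxyl equatorial, acetyl equatorial): E = 0.00 kcal/mol.
ΔE = 3.29 − 0.00 = 3.29 kcal/mol; chair II is more stable.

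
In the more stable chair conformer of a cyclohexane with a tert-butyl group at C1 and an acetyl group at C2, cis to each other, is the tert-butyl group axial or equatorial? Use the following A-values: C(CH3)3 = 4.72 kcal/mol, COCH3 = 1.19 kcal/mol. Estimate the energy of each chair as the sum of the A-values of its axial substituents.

equatorial

C1 and C2 have opposite parity, so for the cis isomer the two substituents are one axial and one equatorial in each chair.
Chair I (tert-butyl axial, acetyl equatorial): E = 4.72 kcal/mol.
Chair II (tert-butyl equatorial, acetyl axial): E = 1.19 kcal/mol.
Chair II is the more stable (lower-energy) conformer, and in that chair the tert-butyl group is equatorial.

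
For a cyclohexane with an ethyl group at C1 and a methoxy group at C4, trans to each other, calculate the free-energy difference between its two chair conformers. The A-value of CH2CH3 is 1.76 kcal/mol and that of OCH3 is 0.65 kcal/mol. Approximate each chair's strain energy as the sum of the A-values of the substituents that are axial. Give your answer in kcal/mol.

2.41 kcal/mol

C1 and C4 have opposite parity, so for the trans isomer the two substituents are e,e in one chair and a,a in the other.
Chair I (ethyl axial, methoxy axial): E = 2.41 kcal/mol.
Chair II (ethyl equatorial, methoxy equatorial): E = 0.00 kcal/mol.
ΔE = 2.41 − 0.00 = 2.41 kcal/mol; chair II is more stable.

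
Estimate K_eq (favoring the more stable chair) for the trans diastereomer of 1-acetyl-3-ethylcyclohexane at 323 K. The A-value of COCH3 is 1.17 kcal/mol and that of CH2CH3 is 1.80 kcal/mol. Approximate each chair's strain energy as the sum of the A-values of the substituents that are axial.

K ≈ 2.67

C1 and C3 have the same parity, so for the trans isomer the two substituents are one axial and one equatorial in each chair.
Chair I (acetyl axial, ethyl equatorial): E = 1.17 kcal/mol; chair II (acetyl equatorial, ethyl axial): E = 1.80 kcal/mol.
ΔG = 0.63 kcal/mol between the two chairs.
K = exp(ΔG/RT) with R = 1.987×10⁻³ kcal mol⁻¹ K⁻¹ and T = 323 K gives K ≈ 2.67.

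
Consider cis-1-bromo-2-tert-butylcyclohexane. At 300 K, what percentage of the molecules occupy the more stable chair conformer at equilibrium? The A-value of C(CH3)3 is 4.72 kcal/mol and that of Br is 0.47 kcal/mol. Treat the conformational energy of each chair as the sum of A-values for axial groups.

99.9%

C1 and C2 have opposite parity, so for the cis isomer the two substituents are one axial and one equatorial in each chair.
Chair I (tert-butyl axial, bromo equatorial): E = 4.72 kcal/mol; chair II (tert-butyl equatorial, bromo axial): E = 0.47 kcal/mol.
ΔG = 4.25 kcal/mol between the two chairs.
K = exp(ΔG/RT) with R = 1.987×10⁻³ kcal mol⁻¹ K⁻¹ and T = 300 K gives K ≈ 1.25e+03.
Fraction in the lower-energy chair = K/(K+1) = 99.9%.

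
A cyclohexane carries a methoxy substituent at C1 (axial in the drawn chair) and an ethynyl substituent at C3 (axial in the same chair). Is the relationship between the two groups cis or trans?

C1 and C3 have the same parity, so their axial bonds point in the same direction.
With same-parity carbons, two substituents on the same face are both axial or both equatorial; opposite faces give one of each.
Here the groups are axial/axial → same face → cis.

cis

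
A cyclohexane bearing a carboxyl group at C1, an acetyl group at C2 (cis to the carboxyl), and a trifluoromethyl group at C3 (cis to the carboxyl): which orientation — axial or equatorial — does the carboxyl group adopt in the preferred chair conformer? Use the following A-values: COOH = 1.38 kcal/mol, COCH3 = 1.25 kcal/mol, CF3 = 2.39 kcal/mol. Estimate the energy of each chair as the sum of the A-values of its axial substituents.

Chair I (carboxyl axial, acetyl equatorial, trifluoromethyl axial): E = 3.77 kcal/mol.
Chair II (carboxyl equatorial, acetyl axial, trifluoromethyl equatorial): E = 1.25 kcal/mol.
Chair II is the more stable (lower-energy) conformer, and in that chair the carboxyl group is equatorial.

equatorial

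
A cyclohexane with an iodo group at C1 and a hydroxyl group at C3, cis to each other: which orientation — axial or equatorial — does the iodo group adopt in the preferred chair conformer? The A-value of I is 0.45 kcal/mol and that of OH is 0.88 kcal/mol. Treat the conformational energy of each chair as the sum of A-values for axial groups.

equatorial

C1 and C3 have the same parity, so for the cis isomer the two substituents are e,e in one chair and a,a in the other.
Chair I (iodo axial, hydroxyl axial): E = 1.33 kcal/mol.
Chair II (iodo equatorial, hydroxyl equatorial): E = 0.00 kcal/mol.
Chair II is the more stable (lower-energy) conformer, and in that chair the iodo group is equatorial.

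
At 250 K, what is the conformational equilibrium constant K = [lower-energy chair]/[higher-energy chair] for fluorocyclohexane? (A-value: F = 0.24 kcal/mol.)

One chair has the fluoro group axial (E = 0.24 kcal/mol) and the other has it equatorial (E = 0).
ΔG = 0.24 kcal/mol between the two chairs.
K = exp(ΔG/RT) with R = 1.987×10⁻³ kcal mol⁻¹ K⁻¹ and T = 250 K gives K ≈ 1.62.

K ≈ 1.62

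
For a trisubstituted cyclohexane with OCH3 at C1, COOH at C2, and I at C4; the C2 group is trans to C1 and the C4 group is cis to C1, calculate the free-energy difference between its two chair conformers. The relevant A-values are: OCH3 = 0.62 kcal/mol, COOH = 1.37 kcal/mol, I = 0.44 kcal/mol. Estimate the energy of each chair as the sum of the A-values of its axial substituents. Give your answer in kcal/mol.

1.55 kcal/mol

Chair I (methoxy axial, carboxyl axial, iodo equatorial): E = 1.99 kcal/mol.
Chair II (methoxy equatorial, carboxyl equatorial, iodo axial): E = 0.44 kcal/mol.
ΔE = 1.99 − 0.44 = 1.55 kcal/mol; chair II is more stable.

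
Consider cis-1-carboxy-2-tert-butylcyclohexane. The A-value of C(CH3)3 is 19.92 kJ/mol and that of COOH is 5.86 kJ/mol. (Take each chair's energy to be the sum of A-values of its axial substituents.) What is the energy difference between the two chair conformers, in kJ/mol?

14.06 kJ/mol

C1 and C2 have opposite parity, so for the cis isomer the two substituents are one axial and one equatorial in each chair.
Chair I (tert-butyl axial, carboxyl equatorial): E = 19.92 kJ/mol.
Chair II (tert-butyl equatorial, carboxyl axial): E = 5.86 kJ/mol.
ΔE = 19.92 − 5.86 = 14.06 kJ/mol; chair II is more stable.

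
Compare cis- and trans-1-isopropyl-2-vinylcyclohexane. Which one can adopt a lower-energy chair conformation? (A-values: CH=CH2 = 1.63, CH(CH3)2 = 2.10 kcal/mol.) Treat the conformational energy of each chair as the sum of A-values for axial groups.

At 1,2 positions (parity opposite): cis → (a,e or e,a); trans → (e,e or a,a).
Best chair for cis: E = 1.63 kcal/mol; best chair for trans: E = 0.00 kcal/mol.
The trans isomer is lower by 1.63 kcal/mol.

trans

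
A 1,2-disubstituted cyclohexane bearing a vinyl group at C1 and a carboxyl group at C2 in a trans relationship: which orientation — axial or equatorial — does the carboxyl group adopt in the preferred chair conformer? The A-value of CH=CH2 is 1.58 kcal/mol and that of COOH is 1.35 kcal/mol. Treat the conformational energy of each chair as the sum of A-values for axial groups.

C1 and C2 have opposite parity, so for the trans isomer the two substituents are e,e in one chair and a,a in the other.
Chair I (vinyl axial, carboxyl axial): E = 2.93 kcal/mol.
Chair II (vinyl equatorial, carboxyl equatorial): E = 0.00 kcal/mol.
Chair II is the more stable (lower-energy) conformer, and in that chair the carboxyl group is equatorial.

equatorial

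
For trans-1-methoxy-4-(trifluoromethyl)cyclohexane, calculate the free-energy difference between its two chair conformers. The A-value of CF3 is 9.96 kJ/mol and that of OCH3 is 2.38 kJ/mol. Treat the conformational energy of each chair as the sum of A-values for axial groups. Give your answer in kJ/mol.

12.34 kJ/mol

C1 and C4 have opposite parity, so for the trans isomer the two substituents are e,e in one chair and a,a in the other.
Chair I (trifluoromethyl axial, methoxy axial): E = 12.34 kJ/mol.
Chair II (trifluoromethyl equatorial, methoxy equatorial): E = 0.00 kJ/mol.
ΔE = 12.34 − 0.00 = 12.34 kJ/mol; chair II is more stable.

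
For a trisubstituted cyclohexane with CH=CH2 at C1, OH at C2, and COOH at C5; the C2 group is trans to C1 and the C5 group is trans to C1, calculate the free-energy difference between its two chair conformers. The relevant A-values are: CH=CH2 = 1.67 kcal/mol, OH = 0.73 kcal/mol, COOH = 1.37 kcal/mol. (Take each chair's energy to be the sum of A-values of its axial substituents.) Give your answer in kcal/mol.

Chair I (vinyl axial, hydroxyl axial, carboxyl equatorial): E = 2.40 kcal/mol.
Chair II (vinyl equatorial, hydroxyl equatorial, carboxyl axial): E = 1.37 kcal/mol.
ΔE = 2.40 − 1.37 = 1.03 kcal/mol; chair II is more stable.

1.03 kcal/mol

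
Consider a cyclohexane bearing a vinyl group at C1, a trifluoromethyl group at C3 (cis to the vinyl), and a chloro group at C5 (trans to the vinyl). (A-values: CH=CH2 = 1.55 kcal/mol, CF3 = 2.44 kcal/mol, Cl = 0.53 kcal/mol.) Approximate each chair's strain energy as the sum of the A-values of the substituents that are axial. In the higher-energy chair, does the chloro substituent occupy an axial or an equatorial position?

Chair I (vinyl axial, trifluoromethyl axial, chloro equatorial): E = 3.99 kcal/mol.
Chair II (vinyl equatorial, trifluoromethyl equatorial, chloro axial): E = 0.53 kcal/mol.
Chair I is the less stable (higher-energy) conformer, and in that chair the chloro group is equatorial.

equatorial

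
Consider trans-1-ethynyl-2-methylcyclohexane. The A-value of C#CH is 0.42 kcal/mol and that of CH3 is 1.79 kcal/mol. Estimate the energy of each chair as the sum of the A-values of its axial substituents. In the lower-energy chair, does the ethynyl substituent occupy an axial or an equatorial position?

equatorial

C1 and C2 have opposite parity, so for the trans isomer the two substituents are e,e in one chair and a,a in the other.
Chair I (ethynyl axial, methyl axial): E = 2.21 kcal/mol.
Chair II (ethynyl equatorial, methyl equatorial): E = 0.00 kcal/mol.
Chair II is the more stable (lower-energy) conformer, and in that chair the ethynyl group is equatorial.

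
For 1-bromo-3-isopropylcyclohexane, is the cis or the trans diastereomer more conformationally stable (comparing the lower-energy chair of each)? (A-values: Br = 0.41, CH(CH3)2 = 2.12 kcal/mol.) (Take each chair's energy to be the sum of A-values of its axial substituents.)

cis

At 1,3 positions (parity same): cis → (e,e or a,a); trans → (a,e or e,a).
Best chair for cis: E = 0.00 kcal/mol; best chair for trans: E = 0.41 kcal/mol.
The cis isomer is lower by 0.41 kcal/mol.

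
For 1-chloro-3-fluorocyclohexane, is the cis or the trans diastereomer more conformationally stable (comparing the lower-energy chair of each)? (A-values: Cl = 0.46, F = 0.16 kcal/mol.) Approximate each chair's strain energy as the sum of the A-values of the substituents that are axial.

cis

At 1,3 positions (parity same): cis → (e,e or a,a); trans → (a,e or e,a).
Best chair for cis: E = 0.00 kcal/mol; best chair for trans: E = 0.16 kcal/mol.
The cis isomer is lower by 0.16 kcal/mol.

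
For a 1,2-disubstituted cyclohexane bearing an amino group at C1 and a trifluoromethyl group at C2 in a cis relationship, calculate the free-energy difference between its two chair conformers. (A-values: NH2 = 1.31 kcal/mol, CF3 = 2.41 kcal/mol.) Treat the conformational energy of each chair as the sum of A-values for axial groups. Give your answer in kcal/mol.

C1 and C2 have opposite parity, so for the cis isomer the two substituents are one axial and one equatorial in each chair.
Chair I (amino axial, trifluoromethyl equatorial): E = 1.31 kcal/mol.
Chair II (amino equatorial, trifluoromethyl axial): E = 2.41 kcal/mol.
ΔE = 2.41 − 1.31 = 1.10 kcal/mol; chair I is more stable.

1.10 kcal/mol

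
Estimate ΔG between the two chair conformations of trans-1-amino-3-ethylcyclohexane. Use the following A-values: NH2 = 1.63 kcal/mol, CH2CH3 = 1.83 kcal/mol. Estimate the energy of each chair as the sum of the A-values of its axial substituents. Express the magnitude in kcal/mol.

0.20 kcal/mol

C1 and C3 have the same parity, so for the trans isomer the two substituents are one axial and one equatorial in each chair.
Chair I (amino axial, ethyl equatorial): E = 1.63 kcal/mol.
Chair II (amino equatorial, ethyl axial): E = 1.83 kcal/mol.
ΔE = 1.83 − 1.63 = 0.20 kcal/mol; chair I is more stable.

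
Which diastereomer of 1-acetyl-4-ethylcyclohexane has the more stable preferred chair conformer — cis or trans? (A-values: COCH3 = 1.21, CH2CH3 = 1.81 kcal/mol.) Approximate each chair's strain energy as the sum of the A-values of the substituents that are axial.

trans

At 1,4 positions (parity opposite): cis → (a,e or e,a); trans → (e,e or a,a).
Best chair for cis: E = 1.21 kcal/mol; best chair for trans: E = 0.00 kcal/mol.
The trans isomer is lower by 1.21 kcal/mol.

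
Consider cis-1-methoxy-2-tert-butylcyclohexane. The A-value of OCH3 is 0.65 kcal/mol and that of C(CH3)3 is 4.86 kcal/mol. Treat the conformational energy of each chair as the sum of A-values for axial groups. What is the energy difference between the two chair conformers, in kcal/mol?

C1 and C2 have opposite parity, so for the cis isomer the two substituents are one axial and one equatorial in each chair.
Chair I (methoxy axial, tert-butyl equatorial): E = 0.65 kcal/mol.
Chair II (methoxy equatorial, tert-butyl axial): E = 4.86 kcal/mol.
ΔE = 4.86 − 0.65 = 4.21 kcal/mol; chair I is more stable.

4.21 kcal/mol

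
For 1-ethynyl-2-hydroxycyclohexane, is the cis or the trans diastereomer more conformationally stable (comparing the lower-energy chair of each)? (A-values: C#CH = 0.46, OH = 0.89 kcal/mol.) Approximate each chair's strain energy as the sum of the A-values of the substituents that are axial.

At 1,2 positions (parity opposite): cis → (a,e or e,a); trans → (e,e or a,a).
Best chair for cis: E = 0.46 kcal/mol; best chair for trans: E = 0.00 kcal/mol.
The trans isomer is lower by 0.46 kcal/mol.

trans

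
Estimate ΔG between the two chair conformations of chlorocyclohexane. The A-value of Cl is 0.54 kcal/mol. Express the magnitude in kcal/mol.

A monosubstituted cyclohexane has one chair with the chloro group axial (E = A = 0.54 kcal/mol) and one with it equatorial (E = 0).
ΔE = 0.54 − 0 = 0.54 kcal/mol.

0.54 kcal/mol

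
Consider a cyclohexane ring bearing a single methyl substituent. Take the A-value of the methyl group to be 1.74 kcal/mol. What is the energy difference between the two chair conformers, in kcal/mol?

1.74 kcal/mol

A monosubstituted cyclohexane has one chair with the methyl group axial (E = A = 1.74 kcal/mol) and one with it equatorial (E = 0).
ΔE = 1.74 − 0 = 1.74 kcal/mol.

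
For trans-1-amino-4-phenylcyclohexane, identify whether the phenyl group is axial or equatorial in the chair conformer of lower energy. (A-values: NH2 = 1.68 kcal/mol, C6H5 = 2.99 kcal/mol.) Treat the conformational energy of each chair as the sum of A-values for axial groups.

equatorial

C1 and C4 have opposite parity, so for the trans isomer the two substituents are e,e in one chair and a,a in the other.
Chair I (amino axial, phenyl axial): E = 4.67 kcal/mol.
Chair II (amino equatorial, phenyl equatorial): E = 0.00 kcal/mol.
Chair II is the more stable (lower-energy) conformer, and in that chair the phenyl group is equatorial.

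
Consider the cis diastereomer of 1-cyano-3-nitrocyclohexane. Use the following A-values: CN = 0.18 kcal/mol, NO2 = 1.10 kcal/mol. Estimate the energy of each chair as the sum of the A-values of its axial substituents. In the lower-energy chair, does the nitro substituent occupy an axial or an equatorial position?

C1 and C3 have the same parity, so for the cis isomer the two substituents are e,e in one chair and a,a in the other.
Chair I (cyano axial, nitro axial): E = 1.28 kcal/mol.
Chair II (cyano equatorial, nitro equatorial): E = 0.00 kcal/mol.
Chair II is the more stable (lower-energy) conformer, and in that chair the nitro group is equatorial.

equatorial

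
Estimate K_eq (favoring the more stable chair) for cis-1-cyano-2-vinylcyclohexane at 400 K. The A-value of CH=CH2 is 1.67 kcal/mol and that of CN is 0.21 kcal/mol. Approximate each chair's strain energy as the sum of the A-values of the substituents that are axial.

C1 and C2 have opposite parity, so for the cis isomer the two substituents are one axial and one equatorial in each chair.
Chair I (vinyl axial, cyano equatorial): E = 1.67 kcal/mol; chair II (vinyl equatorial, cyano axial): E = 0.21 kcal/mol.
ΔG = 1.46 kcal/mol between the two chairs.
K = exp(ΔG/RT) with R = 1.987×10⁻³ kcal mol⁻¹ K⁻¹ and T = 400 K gives K ≈ 6.28.

K ≈ 6.28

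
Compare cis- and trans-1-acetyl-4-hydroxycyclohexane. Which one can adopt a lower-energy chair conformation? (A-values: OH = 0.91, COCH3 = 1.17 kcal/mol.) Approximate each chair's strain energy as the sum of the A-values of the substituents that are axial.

At 1,4 positions (parity opposite): cis → (a,e or e,a); trans → (e,e or a,a).
Best chair for cis: E = 0.91 kcal/mol; best chair for trans: E = 0.00 kcal/mol.
The trans isomer is lower by 0.91 kcal/mol.

trans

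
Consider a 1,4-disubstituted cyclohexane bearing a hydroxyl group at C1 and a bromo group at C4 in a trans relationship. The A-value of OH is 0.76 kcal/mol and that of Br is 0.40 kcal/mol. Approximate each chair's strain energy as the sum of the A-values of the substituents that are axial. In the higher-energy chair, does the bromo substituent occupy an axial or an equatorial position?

C1 and C4 have opposite parity, so for the trans isomer the two substituents are e,e in one chair and a,a in the other.
Chair I (hydroxyl axial, bromo axial): E = 1.16 kcal/mol.
Chair II (hydroxyl equatorial, bromo equatorial): E = 0.00 kcal/mol.
Chair I is the less stable (higher-energy) conformer, and in that chair the bromo group is axial.

axial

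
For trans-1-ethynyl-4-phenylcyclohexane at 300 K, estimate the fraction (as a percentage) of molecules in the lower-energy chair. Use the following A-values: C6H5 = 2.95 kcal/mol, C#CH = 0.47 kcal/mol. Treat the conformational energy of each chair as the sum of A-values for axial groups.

99.7%

C1 and C4 have opposite parity, so for the trans isomer the two substituents are e,e in one chair and a,a in the other.
Chair I (phenyl axial, ethynyl axial): E = 3.42 kcal/mol; chair II (phenyl equatorial, ethynyl equatorial): E = 0.00 kcal/mol.
ΔG = 3.42 kcal/mol between the two chairs.
K = exp(ΔG/RT) with R = 1.987×10⁻³ kcal mol⁻¹ K⁻¹ and T = 300 K gives K ≈ 310.
Fraction in the lower-energy chair = K/(K+1) = 99.7%.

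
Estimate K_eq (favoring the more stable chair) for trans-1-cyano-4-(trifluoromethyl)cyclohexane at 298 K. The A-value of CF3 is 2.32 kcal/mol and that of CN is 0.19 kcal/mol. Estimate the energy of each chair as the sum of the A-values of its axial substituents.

K ≈ 69.3

C1 and C4 have opposite parity, so for the trans isomer the two substituents are e,e in one chair and a,a in the other.
Chair I (trifluoromethyl axial, cyano axial): E = 2.51 kcal/mol; chair II (trifluoromethyl equatorial, cyano equatorial): E = 0.00 kcal/mol.
ΔG = 2.51 kcal/mol between the two chairs.
K = exp(ΔG/RT) with R = 1.987×10⁻³ kcal mol⁻¹ K⁻¹ and T = 298 K gives K ≈ 69.3.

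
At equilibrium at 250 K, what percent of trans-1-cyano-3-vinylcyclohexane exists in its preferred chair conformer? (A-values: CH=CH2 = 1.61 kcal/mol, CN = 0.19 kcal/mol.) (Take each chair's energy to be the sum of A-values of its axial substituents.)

C1 and C3 have the same parity, so for the trans isomer the two substituents are one axial and one equatorial in each chair.
Chair I (vinyl axial, cyano equatorial): E = 1.61 kcal/mol; chair II (vinyl equatorial, cyano axial): E = 0.19 kcal/mol.
ΔG = 1.42 kcal/mol between the two chairs.
K = exp(ΔG/RT) with R = 1.987×10⁻³ kcal mol⁻¹ K⁻¹ and T = 250 K gives K ≈ 17.4.
Fraction in the lower-energy chair = K/(K+1) = 94.6%.

94.6%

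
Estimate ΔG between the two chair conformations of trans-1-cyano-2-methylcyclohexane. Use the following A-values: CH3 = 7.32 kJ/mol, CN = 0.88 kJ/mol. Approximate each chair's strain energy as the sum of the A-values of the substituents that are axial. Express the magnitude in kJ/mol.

C1 and C2 have opposite parity, so for the trans isomer the two substituents are e,e in one chair and a,a in the other.
Chair I (methyl axial, cyano axial): E = 8.20 kJ/mol.
Chair II (methyl equatorial, cyano equatorial): E = 0.00 kJ/mol.
ΔE = 8.20 − 0.00 = 8.20 kJ/mol; chair II is more stable.

8.20 kJ/mol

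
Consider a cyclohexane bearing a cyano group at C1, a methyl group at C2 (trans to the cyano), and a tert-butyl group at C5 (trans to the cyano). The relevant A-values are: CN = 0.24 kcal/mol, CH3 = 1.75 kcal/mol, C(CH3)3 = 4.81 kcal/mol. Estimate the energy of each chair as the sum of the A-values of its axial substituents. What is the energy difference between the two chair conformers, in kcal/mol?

2.82 kcal/mol

Chair I (cyano axial, methyl axial, tert-butyl equatorial): E = 1.99 kcal/mol.
Chair II (cyano equatorial, methyl equatorial, tert-butyl axial): E = 4.81 kcal/mol.
ΔE = 4.81 − 1.99 = 2.82 kcal/mol; chair I is more stable.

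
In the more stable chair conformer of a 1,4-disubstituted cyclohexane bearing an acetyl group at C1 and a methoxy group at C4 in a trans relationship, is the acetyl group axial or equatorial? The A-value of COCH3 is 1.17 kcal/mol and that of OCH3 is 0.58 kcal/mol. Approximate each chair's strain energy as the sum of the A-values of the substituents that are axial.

C1 and C4 have opposite parity, so for the trans isomer the two substituents are e,e in one chair and a,a in the other.
Chair I (acetyl axial, methoxy axial): E = 1.75 kcal/mol.
Chair II (acetyl equatorial, methoxy equatorial): E = 0.00 kcal/mol.
Chair II is the more stable (lower-energy) conformer, and in that chair the acetyl group is equatorial.

equatorial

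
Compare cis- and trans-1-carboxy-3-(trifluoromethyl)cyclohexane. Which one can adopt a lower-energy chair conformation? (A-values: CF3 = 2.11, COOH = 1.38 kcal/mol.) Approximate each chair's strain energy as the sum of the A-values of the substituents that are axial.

At 1,3 positions (parity same): cis → (e,e or a,a); trans → (a,e or e,a).
Best chair for cis: E = 0.00 kcal/mol; best chair for trans: E = 1.38 kcal/mol.
The cis isomer is lower by 1.38 kcal/mol.

cis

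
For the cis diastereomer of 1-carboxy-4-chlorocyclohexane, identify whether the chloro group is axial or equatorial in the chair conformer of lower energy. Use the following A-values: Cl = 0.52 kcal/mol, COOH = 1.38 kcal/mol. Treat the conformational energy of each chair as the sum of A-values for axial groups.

axial

C1 and C4 have opposite parity, so for the cis isomer the two substituents are one axial and one equatorial in each chair.
Chair I (chloro axial, carboxyl equatorial): E = 0.52 kcal/mol.
Chair II (chloro equatorial, carboxyl axial): E = 1.38 kcal/mol.
Chair I is the more stable (lower-energy) conformer, and in that chair the chloro group is axial.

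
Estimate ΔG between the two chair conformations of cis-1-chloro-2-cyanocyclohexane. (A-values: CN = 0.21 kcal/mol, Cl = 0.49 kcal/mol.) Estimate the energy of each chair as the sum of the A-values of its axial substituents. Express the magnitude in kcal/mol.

C1 and C2 have opposite parity, so for the cis isomer the two substituents are one axial and one equatorial in each chair.
Chair I (cyano axial, chloro equatorial): E = 0.21 kcal/mol.
Chair II (cyano equatorial, chloro axial): E = 0.49 kcal/mol.
ΔE = 0.49 − 0.21 = 0.28 kcal/mol; chair I is more stable.

0.28 kcal/mol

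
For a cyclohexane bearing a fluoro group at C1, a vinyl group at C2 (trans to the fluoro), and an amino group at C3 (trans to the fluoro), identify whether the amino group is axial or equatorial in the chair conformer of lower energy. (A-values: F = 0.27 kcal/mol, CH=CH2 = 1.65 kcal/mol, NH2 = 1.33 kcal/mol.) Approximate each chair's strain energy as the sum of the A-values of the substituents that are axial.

axial

Chair I (fluoro axial, vinyl axial, amino equatorial): E = 1.92 kcal/mol.
Chair II (fluoro equatorial, vinyl equatorial, amino axial): E = 1.33 kcal/mol.
Chair II is the more stable (lower-energy) conformer, and in that chair the amino group is axial.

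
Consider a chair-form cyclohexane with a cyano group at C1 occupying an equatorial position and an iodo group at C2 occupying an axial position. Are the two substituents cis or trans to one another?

C1 and C2 have opposite parity, so their axial bonds point in opposite directions.
With opposite-parity carbons, two substituents on the same face are one axial and one equatorial; opposite faces give both axial or both equatorial.
Here the groups are equatorial/axial → same face → cis.

cis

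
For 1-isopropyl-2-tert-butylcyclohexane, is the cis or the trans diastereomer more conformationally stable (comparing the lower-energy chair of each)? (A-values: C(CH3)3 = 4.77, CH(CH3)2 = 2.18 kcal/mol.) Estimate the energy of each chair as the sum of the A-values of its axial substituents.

trans

At 1,2 positions (parity opposite): cis → (a,e or e,a); trans → (e,e or a,a).
Best chair for cis: E = 2.18 kcal/mol; best chair for trans: E = 0.00 kcal/mol.
The trans isomer is lower by 2.18 kcal/mol.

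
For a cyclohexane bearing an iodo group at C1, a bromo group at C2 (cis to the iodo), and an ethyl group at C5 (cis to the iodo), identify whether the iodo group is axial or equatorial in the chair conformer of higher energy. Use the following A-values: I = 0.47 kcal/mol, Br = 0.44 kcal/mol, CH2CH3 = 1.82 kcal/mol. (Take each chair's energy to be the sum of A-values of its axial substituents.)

Chair I (iodo axial, bromo equatorial, ethyl axial): E = 2.29 kcal/mol.
Chair II (iodo equatorial, bromo axial, ethyl equatorial): E = 0.44 kcal/mol.
Chair I is the less stable (higher-energy) conformer, and in that chair the iodo group is axial.

axial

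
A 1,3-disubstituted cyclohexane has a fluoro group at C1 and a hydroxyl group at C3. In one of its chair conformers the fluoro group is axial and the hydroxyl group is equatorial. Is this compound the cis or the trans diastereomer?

C1 and C3 have the same parity, so their axial bonds point in the same direction.
With same-parity carbons, two substituents on the same face are both axial or both equatorial; opposite faces give one of each.
Here the groups are axial/equatorial → opposite face → trans.

trans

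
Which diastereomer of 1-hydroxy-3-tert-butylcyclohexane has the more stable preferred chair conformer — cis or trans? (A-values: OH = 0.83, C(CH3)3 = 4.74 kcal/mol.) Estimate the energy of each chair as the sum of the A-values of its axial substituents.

At 1,3 positions (parity same): cis → (e,e or a,a); trans → (a,e or e,a).
Best chair for cis: E = 0.00 kcal/mol; best chair for trans: E = 0.83 kcal/mol.
The cis isomer is lower by 0.83 kcal/mol.

cis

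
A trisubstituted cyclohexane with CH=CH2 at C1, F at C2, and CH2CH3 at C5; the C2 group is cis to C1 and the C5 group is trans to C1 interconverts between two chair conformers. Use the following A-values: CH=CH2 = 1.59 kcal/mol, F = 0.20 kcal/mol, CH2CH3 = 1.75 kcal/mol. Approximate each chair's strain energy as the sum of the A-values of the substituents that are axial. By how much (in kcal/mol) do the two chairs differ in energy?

Chair I (vinyl axial, fluoro equatorial, ethyl equatorial): E = 1.59 kcal/mol.
Chair II (vinyl equatorial, fluoro axial, ethyl axial): E = 1.95 kcal/mol.
ΔE = 1.95 − 1.59 = 0.36 kcal/mol; chair I is more stable.

0.36 kcal/mol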